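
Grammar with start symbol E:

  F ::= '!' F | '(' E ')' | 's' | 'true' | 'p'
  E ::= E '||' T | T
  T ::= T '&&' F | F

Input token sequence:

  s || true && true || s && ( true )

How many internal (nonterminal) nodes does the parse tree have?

16

[E [E [E [T [F s]]] || [T [T [F true]] && [F true]]] || [T [T [F s]] && [F ( [E [T [F true]]] )]]]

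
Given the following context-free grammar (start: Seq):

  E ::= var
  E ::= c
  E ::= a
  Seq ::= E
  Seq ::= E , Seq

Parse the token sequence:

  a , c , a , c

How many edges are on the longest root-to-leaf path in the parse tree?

5

[Seq [E a] , [Seq [E c] , [Seq [E a] , [Seq [E c]]]]]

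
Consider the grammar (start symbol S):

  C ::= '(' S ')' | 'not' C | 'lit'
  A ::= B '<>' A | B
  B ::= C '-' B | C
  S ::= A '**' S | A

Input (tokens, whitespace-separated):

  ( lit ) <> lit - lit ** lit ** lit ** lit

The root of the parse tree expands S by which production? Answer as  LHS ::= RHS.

S ::= A '**' S

[S [A [B [C ( [S [A [B [C lit]]]] )]] <> [A [B [C lit] - [B [C lit]]]]] ** [S [A [B [C lit]]] ** [S [A [B [C lit]]] ** [S [A [B [C lit]]]]]]]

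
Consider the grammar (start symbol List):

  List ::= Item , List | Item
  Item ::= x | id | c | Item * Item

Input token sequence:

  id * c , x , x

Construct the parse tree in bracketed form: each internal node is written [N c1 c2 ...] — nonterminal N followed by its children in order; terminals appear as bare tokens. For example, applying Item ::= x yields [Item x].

[List [Item [Item id] * [Item c]] , [List [Item x] , [List [Item x]]]]

List
Item , List
Item * Item , List
id * Item , List
id * c , List
id * c , Item , List
id * c , x , List
id * c , x , Item
id * c , x , x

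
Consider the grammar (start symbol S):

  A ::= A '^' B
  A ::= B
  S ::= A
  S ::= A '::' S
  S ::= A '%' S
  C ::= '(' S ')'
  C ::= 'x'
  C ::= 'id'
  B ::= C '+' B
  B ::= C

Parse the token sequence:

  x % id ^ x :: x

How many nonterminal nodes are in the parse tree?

[S [A [B [C x]]] % [S [A [A [B [C id]]] ^ [B [C x]]] :: [S [A [B [C x]]]]]]

15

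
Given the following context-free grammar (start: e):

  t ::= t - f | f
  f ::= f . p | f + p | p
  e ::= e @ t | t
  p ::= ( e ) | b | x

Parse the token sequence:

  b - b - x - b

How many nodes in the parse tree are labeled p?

[e [t [t [t [t [f [p b]]] - [f [p b]]] - [f [p x]]] - [f [p b]]]]

4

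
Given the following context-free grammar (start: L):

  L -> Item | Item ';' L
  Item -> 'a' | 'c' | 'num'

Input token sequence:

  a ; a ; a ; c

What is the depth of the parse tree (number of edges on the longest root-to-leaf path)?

[L [Item a] ; [L [Item a] ; [L [Item a] ; [L [Item c]]]]]

5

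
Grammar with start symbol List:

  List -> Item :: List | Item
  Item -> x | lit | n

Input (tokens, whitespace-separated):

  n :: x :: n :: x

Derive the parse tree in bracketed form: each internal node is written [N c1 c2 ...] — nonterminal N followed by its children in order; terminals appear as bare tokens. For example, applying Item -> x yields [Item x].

List
Item :: List
n :: List
n :: Item :: List
n :: x :: List
n :: x :: Item :: List
n :: x :: n :: List
n :: x :: n :: Item
n :: x :: n :: x

[List [Item n] :: [List [Item x] :: [List [Item n] :: [List [Item x]]]]]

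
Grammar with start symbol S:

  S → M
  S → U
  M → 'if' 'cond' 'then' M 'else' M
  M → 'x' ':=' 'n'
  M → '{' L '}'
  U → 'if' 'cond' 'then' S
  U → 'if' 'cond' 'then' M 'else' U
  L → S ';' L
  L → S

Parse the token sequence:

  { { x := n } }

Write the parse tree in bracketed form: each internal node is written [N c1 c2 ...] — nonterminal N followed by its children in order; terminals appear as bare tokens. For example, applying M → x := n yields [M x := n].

[S [M { [L [S [M { [L [S [M x := n]]] }]]] }]]

S
M
{ L }
{ S }
{ M }
{ { L } }
{ { S } }
{ { M } }
{ { x := n } }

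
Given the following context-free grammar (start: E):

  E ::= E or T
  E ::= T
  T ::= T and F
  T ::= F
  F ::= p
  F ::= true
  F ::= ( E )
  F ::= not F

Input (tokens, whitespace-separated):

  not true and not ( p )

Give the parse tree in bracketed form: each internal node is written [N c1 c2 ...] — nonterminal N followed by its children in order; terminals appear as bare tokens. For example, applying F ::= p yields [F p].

E
T
T and F
F and F
not F and F
not true and F
not true and not F
not true and not ( E )
not true and not ( T )
not true and not ( F )
not true and not ( p )

[E [T [T [F not [F true]]] and [F not [F ( [E [T [F p]]] )]]]]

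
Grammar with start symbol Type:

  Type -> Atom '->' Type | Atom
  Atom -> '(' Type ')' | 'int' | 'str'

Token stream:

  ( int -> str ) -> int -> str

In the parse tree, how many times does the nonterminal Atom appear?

[Type [Atom ( [Type [Atom int] -> [Type [Atom str]]] )] -> [Type [Atom int] -> [Type [Atom str]]]]

5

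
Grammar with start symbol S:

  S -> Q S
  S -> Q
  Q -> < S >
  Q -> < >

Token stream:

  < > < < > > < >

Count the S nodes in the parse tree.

[S [Q < >] [S [Q < [S [Q < >]] >] [S [Q < >]]]]

4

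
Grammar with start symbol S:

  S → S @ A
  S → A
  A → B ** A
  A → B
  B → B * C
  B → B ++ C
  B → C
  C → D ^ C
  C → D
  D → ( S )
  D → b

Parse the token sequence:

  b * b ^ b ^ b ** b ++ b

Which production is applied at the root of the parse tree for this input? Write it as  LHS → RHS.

S → A

[S [A [B [B [C [D b]]] * [C [D b] ^ [C [D b] ^ [C [D b]]]]] ** [A [B [B [C [D b]]] ++ [C [D b]]]]]]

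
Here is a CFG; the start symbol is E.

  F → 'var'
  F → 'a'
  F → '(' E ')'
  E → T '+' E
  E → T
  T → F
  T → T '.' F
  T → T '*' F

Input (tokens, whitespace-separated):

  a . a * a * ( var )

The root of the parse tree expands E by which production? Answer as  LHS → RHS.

[E [T [T [T [T [F a]] . [F a]] * [F a]] * [F ( [E [T [F var]]] )]]]

E → T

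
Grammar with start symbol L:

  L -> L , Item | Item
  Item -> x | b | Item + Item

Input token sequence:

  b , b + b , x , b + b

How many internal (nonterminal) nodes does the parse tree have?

12

[L [L [L [L [Item b]] , [Item [Item b] + [Item b]]] , [Item x]] , [Item [Item b] + [Item b]]]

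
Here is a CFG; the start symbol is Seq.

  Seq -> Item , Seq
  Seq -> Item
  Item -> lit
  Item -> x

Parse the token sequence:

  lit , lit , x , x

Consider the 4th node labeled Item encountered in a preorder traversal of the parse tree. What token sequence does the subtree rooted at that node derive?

[Seq [Item lit] , [Seq [Item lit] , [Seq [Item x] , [Seq [Item x]]]]]

x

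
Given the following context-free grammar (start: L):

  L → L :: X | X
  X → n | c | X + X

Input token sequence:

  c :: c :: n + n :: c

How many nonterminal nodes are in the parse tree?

10

[L [L [L [L [X c]] :: [X c]] :: [X [X n] + [X n]]] :: [X c]]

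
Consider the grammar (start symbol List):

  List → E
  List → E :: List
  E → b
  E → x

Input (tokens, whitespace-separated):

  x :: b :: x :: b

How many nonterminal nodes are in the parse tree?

8

[List [E x] :: [List [E b] :: [List [E x] :: [List [E b]]]]]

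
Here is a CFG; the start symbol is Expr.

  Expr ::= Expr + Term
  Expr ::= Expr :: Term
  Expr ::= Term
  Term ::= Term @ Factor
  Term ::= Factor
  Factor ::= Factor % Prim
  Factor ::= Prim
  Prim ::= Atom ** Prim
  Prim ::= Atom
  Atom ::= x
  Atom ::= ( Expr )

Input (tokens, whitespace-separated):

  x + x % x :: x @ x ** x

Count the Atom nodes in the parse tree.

[Expr [Expr [Expr [Term [Factor [Prim [Atom x]]]]] + [Term [Factor [Factor [Prim [Atom x]]] % [Prim [Atom x]]]]] :: [Term [Term [Factor [Prim [Atom x]]]] @ [Factor [Prim [Atom x] ** [Prim [Atom x]]]]]]

6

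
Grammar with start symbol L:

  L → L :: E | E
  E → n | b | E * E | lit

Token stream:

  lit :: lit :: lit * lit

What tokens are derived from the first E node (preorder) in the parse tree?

[L [L [L [E lit]] :: [E lit]] :: [E [E lit] * [E lit]]]

lit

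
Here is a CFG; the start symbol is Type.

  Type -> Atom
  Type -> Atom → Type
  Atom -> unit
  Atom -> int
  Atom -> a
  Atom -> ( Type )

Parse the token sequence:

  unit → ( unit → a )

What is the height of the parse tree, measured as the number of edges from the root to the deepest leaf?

[Type [Atom unit] → [Type [Atom ( [Type [Atom unit] → [Type [Atom a]]] )]]]

6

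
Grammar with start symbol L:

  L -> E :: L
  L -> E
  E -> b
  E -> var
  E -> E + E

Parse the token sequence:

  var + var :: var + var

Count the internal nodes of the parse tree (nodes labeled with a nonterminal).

8

[L [E [E var] + [E var]] :: [L [E [E var] + [E var]]]]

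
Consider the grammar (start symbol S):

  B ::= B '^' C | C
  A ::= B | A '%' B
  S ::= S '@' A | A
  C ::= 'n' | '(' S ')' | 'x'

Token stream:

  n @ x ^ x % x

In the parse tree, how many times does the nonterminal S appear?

[S [S [A [B [C n]]]] @ [A [A [B [B [C x]] ^ [C x]]] % [B [C x]]]]

2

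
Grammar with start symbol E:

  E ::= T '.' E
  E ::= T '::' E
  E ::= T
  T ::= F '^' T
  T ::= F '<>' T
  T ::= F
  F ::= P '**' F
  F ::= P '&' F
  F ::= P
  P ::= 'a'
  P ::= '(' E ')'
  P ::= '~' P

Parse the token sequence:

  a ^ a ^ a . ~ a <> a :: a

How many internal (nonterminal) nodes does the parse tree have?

[E [T [F [P a]] ^ [T [F [P a]] ^ [T [F [P a]]]]] . [E [T [F [P ~ [P a]]] <> [T [F [P a]]]] :: [E [T [F [P a]]]]]]

22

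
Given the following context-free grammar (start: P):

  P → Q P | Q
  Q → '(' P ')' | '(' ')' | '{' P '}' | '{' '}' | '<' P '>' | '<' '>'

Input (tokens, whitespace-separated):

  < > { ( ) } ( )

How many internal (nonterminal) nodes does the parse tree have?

[P [Q < >] [P [Q { [P [Q ( )]] }] [P [Q ( )]]]]

8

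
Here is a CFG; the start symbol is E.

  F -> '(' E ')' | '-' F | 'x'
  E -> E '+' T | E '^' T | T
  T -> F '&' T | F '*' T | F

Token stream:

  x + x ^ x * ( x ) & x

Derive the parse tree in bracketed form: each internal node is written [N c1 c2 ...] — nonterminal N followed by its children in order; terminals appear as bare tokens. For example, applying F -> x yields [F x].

[E [E [E [T [F x]]] + [T [F x]]] ^ [T [F x] * [T [F ( [E [T [F x]]] )] & [T [F x]]]]]

E
E ^ T
E + T ^ T
T + T ^ T
F + T ^ T
x + T ^ T
x + F ^ T
x + x ^ T
x + x ^ F * T
x + x ^ x * T
x + x ^ x * F & T
x + x ^ x * ( E ) & T
x + x ^ x * ( T ) & T
x + x ^ x * ( F ) & T
x + x ^ x * ( x ) & T
x + x ^ x * ( x ) & F
x + x ^ x * ( x ) & x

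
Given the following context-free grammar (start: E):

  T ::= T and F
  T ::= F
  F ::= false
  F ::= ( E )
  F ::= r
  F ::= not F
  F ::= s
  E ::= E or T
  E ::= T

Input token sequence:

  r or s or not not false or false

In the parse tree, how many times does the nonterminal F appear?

[E [E [E [E [T [F r]]] or [T [F s]]] or [T [F not [F not [F false]]]]] or [T [F false]]]

6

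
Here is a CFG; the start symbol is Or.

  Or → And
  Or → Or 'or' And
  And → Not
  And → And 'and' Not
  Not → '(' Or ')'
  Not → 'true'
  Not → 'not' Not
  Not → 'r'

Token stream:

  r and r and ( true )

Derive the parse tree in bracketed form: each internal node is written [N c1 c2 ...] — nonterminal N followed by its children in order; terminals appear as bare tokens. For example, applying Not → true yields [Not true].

[Or [And [And [And [Not r]] and [Not r]] and [Not ( [Or [And [Not true]]] )]]]

Or
And
And and Not
And and Not and Not
Not and Not and Not
r and Not and Not
r and r and Not
r and r and ( Or )
r and r and ( And )
r and r and ( Not )
r and r and ( true )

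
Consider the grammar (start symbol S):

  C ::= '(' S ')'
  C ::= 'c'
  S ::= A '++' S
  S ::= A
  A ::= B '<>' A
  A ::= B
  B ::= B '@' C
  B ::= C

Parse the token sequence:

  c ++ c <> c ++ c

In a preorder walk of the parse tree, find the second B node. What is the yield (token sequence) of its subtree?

[S [A [B [C c]]] ++ [S [A [B [C c]] <> [A [B [C c]]]] ++ [S [A [B [C c]]]]]]

c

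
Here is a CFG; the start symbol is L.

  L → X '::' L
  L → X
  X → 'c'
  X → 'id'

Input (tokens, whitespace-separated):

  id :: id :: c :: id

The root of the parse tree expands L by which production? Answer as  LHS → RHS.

L → X '::' L

[L [X id] :: [L [X id] :: [L [X c] :: [L [X id]]]]]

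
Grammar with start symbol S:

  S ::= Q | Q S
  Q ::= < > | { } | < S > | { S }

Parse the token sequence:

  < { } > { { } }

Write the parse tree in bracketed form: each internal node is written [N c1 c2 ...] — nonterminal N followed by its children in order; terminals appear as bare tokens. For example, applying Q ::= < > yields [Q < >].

S
Q S
< S > S
< Q > S
< { } > S
< { } > Q
< { } > { S }
< { } > { Q }
< { } > { { } }

[S [Q < [S [Q { }]] >] [S [Q { [S [Q { }]] }]]]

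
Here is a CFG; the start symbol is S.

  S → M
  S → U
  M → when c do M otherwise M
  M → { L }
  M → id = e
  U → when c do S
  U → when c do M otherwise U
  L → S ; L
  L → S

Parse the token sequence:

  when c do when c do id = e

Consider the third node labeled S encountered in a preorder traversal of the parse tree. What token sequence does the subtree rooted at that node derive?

id = e

[S [U when c do [S [U when c do [S [M id = e]]]]]]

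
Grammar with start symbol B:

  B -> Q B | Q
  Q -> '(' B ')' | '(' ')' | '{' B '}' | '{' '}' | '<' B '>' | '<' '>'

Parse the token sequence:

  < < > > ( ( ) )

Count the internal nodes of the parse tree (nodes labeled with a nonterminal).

8

[B [Q < [B [Q < >]] >] [B [Q ( [B [Q ( )]] )]]]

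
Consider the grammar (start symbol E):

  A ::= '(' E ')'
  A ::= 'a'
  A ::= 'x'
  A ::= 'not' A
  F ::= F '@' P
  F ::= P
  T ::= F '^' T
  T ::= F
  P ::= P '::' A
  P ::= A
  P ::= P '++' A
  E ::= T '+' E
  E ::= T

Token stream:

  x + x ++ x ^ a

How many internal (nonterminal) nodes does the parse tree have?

[E [T [F [P [A x]]]] + [E [T [F [P [P [A x]] ++ [A x]]] ^ [T [F [P [A a]]]]]]]

16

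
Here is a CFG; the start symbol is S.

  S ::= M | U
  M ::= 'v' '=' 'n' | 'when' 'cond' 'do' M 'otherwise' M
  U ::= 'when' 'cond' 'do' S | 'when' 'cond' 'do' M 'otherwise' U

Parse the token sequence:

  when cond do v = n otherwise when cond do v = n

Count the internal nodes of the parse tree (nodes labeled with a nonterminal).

[S [U when cond do [M v = n] otherwise [U when cond do [S [M v = n]]]]]

6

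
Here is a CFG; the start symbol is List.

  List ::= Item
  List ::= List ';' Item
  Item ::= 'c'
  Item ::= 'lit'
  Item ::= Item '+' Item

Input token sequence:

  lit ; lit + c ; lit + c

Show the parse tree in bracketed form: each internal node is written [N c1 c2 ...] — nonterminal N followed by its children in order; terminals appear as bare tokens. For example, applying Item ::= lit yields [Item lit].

[List [List [List [Item lit]] ; [Item [Item lit] + [Item c]]] ; [Item [Item lit] + [Item c]]]

List
List ; Item
List ; Item ; Item
Item ; Item ; Item
lit ; Item ; Item
lit ; Item + Item ; Item
lit ; lit + Item ; Item
lit ; lit + c ; Item
lit ; lit + c ; Item + Item
lit ; lit + c ; lit + Item
lit ; lit + c ; lit + c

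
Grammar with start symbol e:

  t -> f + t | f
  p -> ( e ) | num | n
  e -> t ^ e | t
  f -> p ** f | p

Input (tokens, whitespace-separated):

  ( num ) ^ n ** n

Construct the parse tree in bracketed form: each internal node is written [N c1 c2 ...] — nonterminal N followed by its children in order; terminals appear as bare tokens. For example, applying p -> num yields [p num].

[e [t [f [p ( [e [t [f [p num]]]] )]]] ^ [e [t [f [p n] ** [f [p n]]]]]]

e
t ^ e
f ^ e
p ^ e
( e ) ^ e
( t ) ^ e
( f ) ^ e
( p ) ^ e
( num ) ^ e
( num ) ^ t
( num ) ^ f
( num ) ^ p ** f
( num ) ^ n ** f
( num ) ^ n ** p
( num ) ^ n ** n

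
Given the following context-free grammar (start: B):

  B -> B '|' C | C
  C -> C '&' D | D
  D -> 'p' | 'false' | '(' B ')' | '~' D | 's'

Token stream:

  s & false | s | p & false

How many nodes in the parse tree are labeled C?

[B [B [B [C [C [D s]] & [D false]]] | [C [D s]]] | [C [C [D p]] & [D false]]]

5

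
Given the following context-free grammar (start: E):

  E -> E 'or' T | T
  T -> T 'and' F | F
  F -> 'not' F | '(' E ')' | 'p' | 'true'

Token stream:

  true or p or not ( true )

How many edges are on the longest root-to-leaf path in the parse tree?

7

[E [E [E [T [F true]]] or [T [F p]]] or [T [F not [F ( [E [T [F true]]] )]]]]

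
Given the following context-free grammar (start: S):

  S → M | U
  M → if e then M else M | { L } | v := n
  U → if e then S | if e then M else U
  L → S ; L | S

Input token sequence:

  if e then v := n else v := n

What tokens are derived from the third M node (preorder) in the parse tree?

[S [M if e then [M v := n] else [M v := n]]]

v := n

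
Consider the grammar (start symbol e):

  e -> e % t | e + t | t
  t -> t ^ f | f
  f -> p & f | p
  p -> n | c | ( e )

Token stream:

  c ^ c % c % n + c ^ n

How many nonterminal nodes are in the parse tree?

[e [e [e [e [t [t [f [p c]]] ^ [f [p c]]]] % [t [f [p c]]]] % [t [f [p n]]]] + [t [t [f [p c]]] ^ [f [p n]]]]

22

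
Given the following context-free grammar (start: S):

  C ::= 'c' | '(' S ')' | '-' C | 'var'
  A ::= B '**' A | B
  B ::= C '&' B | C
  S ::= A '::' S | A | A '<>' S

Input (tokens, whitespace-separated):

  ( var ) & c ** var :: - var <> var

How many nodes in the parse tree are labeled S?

[S [A [B [C ( [S [A [B [C var]]]] )] & [B [C c]]] ** [A [B [C var]]]] :: [S [A [B [C - [C var]]]] <> [S [A [B [C var]]]]]]

4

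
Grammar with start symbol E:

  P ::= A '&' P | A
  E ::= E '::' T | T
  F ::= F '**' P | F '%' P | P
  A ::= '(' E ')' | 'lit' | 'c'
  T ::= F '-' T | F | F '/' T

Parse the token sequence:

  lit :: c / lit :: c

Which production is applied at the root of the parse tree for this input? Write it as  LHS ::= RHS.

[E [E [E [T [F [P [A lit]]]]] :: [T [F [P [A c]]] / [T [F [P [A lit]]]]]] :: [T [F [P [A c]]]]]

E ::= E '::' T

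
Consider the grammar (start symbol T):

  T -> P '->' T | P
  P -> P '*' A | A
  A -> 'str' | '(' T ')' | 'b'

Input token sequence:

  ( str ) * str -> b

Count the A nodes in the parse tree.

[T [P [P [A ( [T [P [A str]]] )]] * [A str]] -> [T [P [A b]]]]

4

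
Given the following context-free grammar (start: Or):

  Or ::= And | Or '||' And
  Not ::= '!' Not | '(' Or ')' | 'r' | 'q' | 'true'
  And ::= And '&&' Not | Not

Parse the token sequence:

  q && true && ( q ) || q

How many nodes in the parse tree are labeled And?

[Or [Or [And [And [And [Not q]] && [Not true]] && [Not ( [Or [And [Not q]]] )]]] || [And [Not q]]]

5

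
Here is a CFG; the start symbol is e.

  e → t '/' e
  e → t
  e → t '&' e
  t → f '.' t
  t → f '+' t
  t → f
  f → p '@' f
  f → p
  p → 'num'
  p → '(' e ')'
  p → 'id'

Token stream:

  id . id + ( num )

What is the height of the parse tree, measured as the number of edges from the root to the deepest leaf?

[e [t [f [p id]] . [t [f [p id]] + [t [f [p ( [e [t [f [p num]]]] )]]]]]]

10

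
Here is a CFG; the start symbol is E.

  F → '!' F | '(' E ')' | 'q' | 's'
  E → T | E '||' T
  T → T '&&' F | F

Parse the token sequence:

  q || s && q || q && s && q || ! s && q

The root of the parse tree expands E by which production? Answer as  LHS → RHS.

[E [E [E [E [T [F q]]] || [T [T [F s]] && [F q]]] || [T [T [T [F q]] && [F s]] && [F q]]] || [T [T [F ! [F s]]] && [F q]]]

E → E '||' T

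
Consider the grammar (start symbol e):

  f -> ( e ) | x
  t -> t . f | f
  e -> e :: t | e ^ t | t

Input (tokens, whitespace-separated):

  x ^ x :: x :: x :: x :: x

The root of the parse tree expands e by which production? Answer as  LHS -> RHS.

e -> e :: t

[e [e [e [e [e [e [t [f x]]] ^ [t [f x]]] :: [t [f x]]] :: [t [f x]]] :: [t [f x]]] :: [t [f x]]]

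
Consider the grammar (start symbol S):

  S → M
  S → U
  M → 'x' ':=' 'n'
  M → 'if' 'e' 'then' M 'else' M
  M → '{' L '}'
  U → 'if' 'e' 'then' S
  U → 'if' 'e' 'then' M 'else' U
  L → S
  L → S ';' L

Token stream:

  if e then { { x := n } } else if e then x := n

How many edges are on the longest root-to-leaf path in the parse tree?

9

[S [U if e then [M { [L [S [M { [L [S [M x := n]]] }]]] }] else [U if e then [S [M x := n]]]]]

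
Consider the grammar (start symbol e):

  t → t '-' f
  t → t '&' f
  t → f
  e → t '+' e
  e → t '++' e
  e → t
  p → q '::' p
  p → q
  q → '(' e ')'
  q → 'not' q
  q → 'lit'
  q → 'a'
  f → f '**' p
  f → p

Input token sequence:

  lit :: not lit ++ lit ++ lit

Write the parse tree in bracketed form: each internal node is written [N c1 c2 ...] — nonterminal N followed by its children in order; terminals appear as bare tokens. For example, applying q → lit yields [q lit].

e
t ++ e
f ++ e
p ++ e
q :: p ++ e
lit :: p ++ e
lit :: q ++ e
lit :: not q ++ e
lit :: not lit ++ e
lit :: not lit ++ t ++ e
lit :: not lit ++ f ++ e
lit :: not lit ++ p ++ e
lit :: not lit ++ q ++ e
lit :: not lit ++ lit ++ e
lit :: not lit ++ lit ++ t
lit :: not lit ++ lit ++ f
lit :: not lit ++ lit ++ p
lit :: not lit ++ lit ++ q
lit :: not lit ++ lit ++ lit

[e [t [f [p [q lit] :: [p [q not [q lit]]]]]] ++ [e [t [f [p [q lit]]]] ++ [e [t [f [p [q lit]]]]]]]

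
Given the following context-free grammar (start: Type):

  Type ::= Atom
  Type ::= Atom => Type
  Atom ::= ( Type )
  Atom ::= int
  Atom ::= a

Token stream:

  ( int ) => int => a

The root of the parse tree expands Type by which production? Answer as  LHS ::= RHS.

Type ::= Atom => Type

[Type [Atom ( [Type [Atom int]] )] => [Type [Atom int] => [Type [Atom a]]]]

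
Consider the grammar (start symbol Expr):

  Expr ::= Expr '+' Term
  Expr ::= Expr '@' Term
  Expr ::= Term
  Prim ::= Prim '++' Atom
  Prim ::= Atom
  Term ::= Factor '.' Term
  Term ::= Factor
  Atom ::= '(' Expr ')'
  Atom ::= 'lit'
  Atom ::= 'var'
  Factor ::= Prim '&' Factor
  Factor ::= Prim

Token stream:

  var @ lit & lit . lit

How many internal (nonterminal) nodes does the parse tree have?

[Expr [Expr [Term [Factor [Prim [Atom var]]]]] @ [Term [Factor [Prim [Atom lit]] & [Factor [Prim [Atom lit]]]] . [Term [Factor [Prim [Atom lit]]]]]]

17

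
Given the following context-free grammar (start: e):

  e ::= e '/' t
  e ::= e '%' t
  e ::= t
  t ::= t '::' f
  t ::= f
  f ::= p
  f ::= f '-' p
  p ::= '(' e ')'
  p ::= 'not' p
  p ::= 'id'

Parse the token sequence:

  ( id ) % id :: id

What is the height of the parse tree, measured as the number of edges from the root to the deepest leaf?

9

[e [e [t [f [p ( [e [t [f [p id]]]] )]]]] % [t [t [f [p id]]] :: [f [p id]]]]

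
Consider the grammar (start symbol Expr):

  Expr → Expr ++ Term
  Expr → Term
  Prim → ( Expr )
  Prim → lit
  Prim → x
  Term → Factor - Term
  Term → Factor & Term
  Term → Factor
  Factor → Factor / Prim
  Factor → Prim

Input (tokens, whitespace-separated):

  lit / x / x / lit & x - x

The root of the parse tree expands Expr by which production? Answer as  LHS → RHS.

[Expr [Term [Factor [Factor [Factor [Factor [Prim lit]] / [Prim x]] / [Prim x]] / [Prim lit]] & [Term [Factor [Prim x]] - [Term [Factor [Prim x]]]]]]

Expr → Term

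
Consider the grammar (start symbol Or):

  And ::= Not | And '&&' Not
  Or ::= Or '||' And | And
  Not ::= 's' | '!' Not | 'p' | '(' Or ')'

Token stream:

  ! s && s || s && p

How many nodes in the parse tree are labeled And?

4

[Or [Or [And [And [Not ! [Not s]]] && [Not s]]] || [And [And [Not s]] && [Not p]]]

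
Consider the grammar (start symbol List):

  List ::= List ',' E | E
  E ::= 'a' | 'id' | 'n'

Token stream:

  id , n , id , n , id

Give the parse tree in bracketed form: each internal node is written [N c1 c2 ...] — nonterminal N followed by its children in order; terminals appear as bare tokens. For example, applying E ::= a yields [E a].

[List [List [List [List [List [E id]] , [E n]] , [E id]] , [E n]] , [E id]]

List
List , E
List , E , E
List , E , E , E
List , E , E , E , E
E , E , E , E , E
id , E , E , E , E
id , n , E , E , E
id , n , id , E , E
id , n , id , n , E
id , n , id , n , id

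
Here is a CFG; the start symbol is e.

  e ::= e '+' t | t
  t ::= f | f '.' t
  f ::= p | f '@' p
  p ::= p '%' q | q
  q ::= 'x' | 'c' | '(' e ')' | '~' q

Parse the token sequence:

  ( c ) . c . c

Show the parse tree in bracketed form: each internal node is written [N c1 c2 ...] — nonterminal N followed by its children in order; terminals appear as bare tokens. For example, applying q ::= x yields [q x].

[e [t [f [p [q ( [e [t [f [p [q c]]]]] )]]] . [t [f [p [q c]]] . [t [f [p [q c]]]]]]]

e
t
f . t
p . t
q . t
( e ) . t
( t ) . t
( f ) . t
( p ) . t
( q ) . t
( c ) . t
( c ) . f . t
( c ) . p . t
( c ) . q . t
( c ) . c . t
( c ) . c . f
( c ) . c . p
( c ) . c . q
( c ) . c . c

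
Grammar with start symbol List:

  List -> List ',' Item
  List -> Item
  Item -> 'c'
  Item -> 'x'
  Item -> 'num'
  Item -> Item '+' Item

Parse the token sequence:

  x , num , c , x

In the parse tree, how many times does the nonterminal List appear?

[List [List [List [List [Item x]] , [Item num]] , [Item c]] , [Item x]]

4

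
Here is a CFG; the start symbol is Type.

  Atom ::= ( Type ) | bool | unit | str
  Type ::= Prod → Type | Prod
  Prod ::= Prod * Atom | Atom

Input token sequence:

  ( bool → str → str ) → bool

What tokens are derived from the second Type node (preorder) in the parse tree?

bool → str → str

[Type [Prod [Atom ( [Type [Prod [Atom bool]] → [Type [Prod [Atom str]] → [Type [Prod [Atom str]]]]] )]] → [Type [Prod [Atom bool]]]]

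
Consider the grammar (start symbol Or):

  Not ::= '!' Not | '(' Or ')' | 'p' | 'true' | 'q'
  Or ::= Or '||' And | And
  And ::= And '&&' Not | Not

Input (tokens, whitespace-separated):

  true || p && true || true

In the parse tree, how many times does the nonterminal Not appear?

[Or [Or [Or [And [Not true]]] || [And [And [Not p]] && [Not true]]] || [And [Not true]]]

4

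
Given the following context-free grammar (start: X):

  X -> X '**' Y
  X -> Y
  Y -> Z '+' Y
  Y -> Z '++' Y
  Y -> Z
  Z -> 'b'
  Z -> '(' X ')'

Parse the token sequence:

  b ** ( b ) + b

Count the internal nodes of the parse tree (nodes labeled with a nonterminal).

11

[X [X [Y [Z b]]] ** [Y [Z ( [X [Y [Z b]]] )] + [Y [Z b]]]]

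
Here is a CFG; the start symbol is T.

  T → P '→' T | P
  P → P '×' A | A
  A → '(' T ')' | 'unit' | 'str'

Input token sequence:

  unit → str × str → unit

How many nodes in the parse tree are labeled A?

4

[T [P [A unit]] → [T [P [P [A str]] × [A str]] → [T [P [A unit]]]]]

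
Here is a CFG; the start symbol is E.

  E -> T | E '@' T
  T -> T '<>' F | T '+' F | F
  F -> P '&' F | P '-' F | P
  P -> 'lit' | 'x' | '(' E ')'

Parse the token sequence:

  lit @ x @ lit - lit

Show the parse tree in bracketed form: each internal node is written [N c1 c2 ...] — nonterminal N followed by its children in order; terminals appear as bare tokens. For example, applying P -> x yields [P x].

[E [E [E [T [F [P lit]]]] @ [T [F [P x]]]] @ [T [F [P lit] - [F [P lit]]]]]

E
E @ T
E @ T @ T
T @ T @ T
F @ T @ T
P @ T @ T
lit @ T @ T
lit @ F @ T
lit @ P @ T
lit @ x @ T
lit @ x @ F
lit @ x @ P - F
lit @ x @ lit - F
lit @ x @ lit - P
lit @ x @ lit - lit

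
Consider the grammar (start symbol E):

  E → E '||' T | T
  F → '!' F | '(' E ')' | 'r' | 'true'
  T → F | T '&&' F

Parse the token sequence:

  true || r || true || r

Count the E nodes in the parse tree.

[E [E [E [E [T [F true]]] || [T [F r]]] || [T [F true]]] || [T [F r]]]

4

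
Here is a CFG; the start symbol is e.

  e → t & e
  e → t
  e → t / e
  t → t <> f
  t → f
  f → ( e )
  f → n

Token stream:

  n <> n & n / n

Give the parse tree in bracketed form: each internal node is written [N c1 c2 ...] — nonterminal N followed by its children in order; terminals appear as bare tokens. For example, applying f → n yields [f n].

e
t & e
t <> f & e
f <> f & e
n <> f & e
n <> n & e
n <> n & t / e
n <> n & f / e
n <> n & n / e
n <> n & n / t
n <> n & n / f
n <> n & n / n

[e [t [t [f n]] <> [f n]] & [e [t [f n]] / [e [t [f n]]]]]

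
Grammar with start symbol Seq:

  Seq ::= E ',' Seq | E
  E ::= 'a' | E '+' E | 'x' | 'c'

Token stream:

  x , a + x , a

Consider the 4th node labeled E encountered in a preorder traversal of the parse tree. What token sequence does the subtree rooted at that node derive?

[Seq [E x] , [Seq [E [E a] + [E x]] , [Seq [E a]]]]

x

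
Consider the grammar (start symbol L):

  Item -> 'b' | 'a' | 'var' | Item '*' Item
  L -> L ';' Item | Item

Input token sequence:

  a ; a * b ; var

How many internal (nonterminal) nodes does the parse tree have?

[L [L [L [Item a]] ; [Item [Item a] * [Item b]]] ; [Item var]]

8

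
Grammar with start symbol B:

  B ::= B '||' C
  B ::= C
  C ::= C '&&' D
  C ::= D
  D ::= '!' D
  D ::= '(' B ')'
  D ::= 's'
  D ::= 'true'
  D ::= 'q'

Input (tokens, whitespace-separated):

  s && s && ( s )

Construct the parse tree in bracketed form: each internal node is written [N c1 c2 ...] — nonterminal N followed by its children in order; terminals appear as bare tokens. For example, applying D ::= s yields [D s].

B
C
C && D
C && D && D
D && D && D
s && D && D
s && s && D
s && s && ( B )
s && s && ( C )
s && s && ( D )
s && s && ( s )

[B [C [C [C [D s]] && [D s]] && [D ( [B [C [D s]]] )]]]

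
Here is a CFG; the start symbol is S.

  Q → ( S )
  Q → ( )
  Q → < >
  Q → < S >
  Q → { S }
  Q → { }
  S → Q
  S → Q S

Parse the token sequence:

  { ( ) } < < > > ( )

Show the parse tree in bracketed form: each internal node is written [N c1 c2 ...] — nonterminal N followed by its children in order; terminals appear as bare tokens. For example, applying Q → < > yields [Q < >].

[S [Q { [S [Q ( )]] }] [S [Q < [S [Q < >]] >] [S [Q ( )]]]]

S
Q S
{ S } S
{ Q } S
{ ( ) } S
{ ( ) } Q S
{ ( ) } < S > S
{ ( ) } < Q > S
{ ( ) } < < > > S
{ ( ) } < < > > Q
{ ( ) } < < > > ( )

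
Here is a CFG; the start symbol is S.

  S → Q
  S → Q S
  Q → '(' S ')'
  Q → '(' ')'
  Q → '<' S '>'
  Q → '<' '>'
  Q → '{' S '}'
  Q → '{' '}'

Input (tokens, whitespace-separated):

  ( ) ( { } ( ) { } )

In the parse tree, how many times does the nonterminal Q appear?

[S [Q ( )] [S [Q ( [S [Q { }] [S [Q ( )] [S [Q { }]]]] )]]]

5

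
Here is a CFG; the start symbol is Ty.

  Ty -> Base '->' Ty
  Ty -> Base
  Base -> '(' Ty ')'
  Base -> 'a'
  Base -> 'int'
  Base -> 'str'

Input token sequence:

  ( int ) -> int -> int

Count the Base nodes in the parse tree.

4

[Ty [Base ( [Ty [Base int]] )] -> [Ty [Base int] -> [Ty [Base int]]]]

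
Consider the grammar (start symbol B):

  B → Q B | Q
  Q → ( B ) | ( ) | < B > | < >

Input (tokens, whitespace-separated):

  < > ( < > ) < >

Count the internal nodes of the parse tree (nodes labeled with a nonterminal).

[B [Q < >] [B [Q ( [B [Q < >]] )] [B [Q < >]]]]

8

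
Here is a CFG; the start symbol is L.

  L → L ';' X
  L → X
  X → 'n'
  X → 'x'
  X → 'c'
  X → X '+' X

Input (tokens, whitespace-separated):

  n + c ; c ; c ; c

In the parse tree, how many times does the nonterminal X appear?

6

[L [L [L [L [X [X n] + [X c]]] ; [X c]] ; [X c]] ; [X c]]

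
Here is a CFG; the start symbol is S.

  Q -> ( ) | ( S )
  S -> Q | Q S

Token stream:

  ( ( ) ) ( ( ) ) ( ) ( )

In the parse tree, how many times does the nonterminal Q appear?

[S [Q ( [S [Q ( )]] )] [S [Q ( [S [Q ( )]] )] [S [Q ( )] [S [Q ( )]]]]]

6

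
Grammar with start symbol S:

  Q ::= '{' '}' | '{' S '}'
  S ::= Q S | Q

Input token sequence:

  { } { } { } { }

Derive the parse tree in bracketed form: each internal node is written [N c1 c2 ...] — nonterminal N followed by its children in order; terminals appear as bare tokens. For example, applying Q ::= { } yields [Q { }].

[S [Q { }] [S [Q { }] [S [Q { }] [S [Q { }]]]]]

S
Q S
{ } S
{ } Q S
{ } { } S
{ } { } Q S
{ } { } { } S
{ } { } { } Q
{ } { } { } { }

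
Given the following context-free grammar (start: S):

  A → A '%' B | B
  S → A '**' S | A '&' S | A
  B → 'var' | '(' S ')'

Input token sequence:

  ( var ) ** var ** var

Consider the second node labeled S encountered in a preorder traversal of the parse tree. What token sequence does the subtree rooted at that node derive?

var

[S [A [B ( [S [A [B var]]] )]] ** [S [A [B var]] ** [S [A [B var]]]]]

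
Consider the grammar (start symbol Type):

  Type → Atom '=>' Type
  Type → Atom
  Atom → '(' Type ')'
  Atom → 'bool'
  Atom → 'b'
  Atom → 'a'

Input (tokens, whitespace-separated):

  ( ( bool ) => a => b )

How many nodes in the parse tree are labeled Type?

5

[Type [Atom ( [Type [Atom ( [Type [Atom bool]] )] => [Type [Atom a] => [Type [Atom b]]]] )]]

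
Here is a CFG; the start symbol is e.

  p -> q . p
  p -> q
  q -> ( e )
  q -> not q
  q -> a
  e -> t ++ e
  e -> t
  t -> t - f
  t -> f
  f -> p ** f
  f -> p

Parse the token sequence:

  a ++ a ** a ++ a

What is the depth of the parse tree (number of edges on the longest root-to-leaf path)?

7

[e [t [f [p [q a]]]] ++ [e [t [f [p [q a]] ** [f [p [q a]]]]] ++ [e [t [f [p [q a]]]]]]]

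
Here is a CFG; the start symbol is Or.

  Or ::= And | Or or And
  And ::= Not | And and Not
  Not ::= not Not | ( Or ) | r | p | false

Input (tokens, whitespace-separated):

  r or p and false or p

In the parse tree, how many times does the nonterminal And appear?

[Or [Or [Or [And [Not r]]] or [And [And [Not p]] and [Not false]]] or [And [Not p]]]

4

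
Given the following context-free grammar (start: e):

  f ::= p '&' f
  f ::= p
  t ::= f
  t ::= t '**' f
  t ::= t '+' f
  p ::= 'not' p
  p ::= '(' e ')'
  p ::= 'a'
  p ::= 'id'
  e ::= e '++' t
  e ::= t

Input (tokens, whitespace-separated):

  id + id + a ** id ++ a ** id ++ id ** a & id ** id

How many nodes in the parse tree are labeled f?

10

[e [e [e [t [t [t [t [f [p id]]] + [f [p id]]] + [f [p a]]] ** [f [p id]]]] ++ [t [t [f [p a]]] ** [f [p id]]]] ++ [t [t [t [f [p id]]] ** [f [p a] & [f [p id]]]] ** [f [p id]]]]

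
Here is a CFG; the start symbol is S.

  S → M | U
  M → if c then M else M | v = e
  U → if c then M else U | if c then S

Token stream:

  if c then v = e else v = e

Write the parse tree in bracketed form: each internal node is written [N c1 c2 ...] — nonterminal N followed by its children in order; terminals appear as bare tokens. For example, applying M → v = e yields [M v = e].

S
M
if c then M else M
if c then v = e else M
if c then v = e else v = e

[S [M if c then [M v = e] else [M v = e]]]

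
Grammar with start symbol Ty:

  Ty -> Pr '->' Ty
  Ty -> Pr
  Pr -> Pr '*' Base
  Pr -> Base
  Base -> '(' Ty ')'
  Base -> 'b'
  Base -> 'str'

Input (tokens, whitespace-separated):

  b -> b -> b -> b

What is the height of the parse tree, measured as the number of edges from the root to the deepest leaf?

6

[Ty [Pr [Base b]] -> [Ty [Pr [Base b]] -> [Ty [Pr [Base b]] -> [Ty [Pr [Base b]]]]]]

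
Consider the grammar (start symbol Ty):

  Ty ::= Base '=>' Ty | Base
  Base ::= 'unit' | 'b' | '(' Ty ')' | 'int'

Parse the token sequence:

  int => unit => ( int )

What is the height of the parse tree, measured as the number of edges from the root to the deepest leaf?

[Ty [Base int] => [Ty [Base unit] => [Ty [Base ( [Ty [Base int]] )]]]]

6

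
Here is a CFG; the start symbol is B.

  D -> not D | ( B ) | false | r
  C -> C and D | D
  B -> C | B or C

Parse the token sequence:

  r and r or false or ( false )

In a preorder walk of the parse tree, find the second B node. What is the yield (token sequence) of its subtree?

r and r or false

[B [B [B [C [C [D r]] and [D r]]] or [C [D false]]] or [C [D ( [B [C [D false]]] )]]]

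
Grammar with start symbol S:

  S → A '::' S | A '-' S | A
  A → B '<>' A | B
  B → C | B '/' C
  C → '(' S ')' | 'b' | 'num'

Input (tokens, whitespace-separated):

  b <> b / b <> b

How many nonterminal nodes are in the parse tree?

12

[S [A [B [C b]] <> [A [B [B [C b]] / [C b]] <> [A [B [C b]]]]]]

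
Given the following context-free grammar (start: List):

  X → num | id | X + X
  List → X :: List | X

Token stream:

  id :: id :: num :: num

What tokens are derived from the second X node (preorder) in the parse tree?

id

[List [X id] :: [List [X id] :: [List [X num] :: [List [X num]]]]]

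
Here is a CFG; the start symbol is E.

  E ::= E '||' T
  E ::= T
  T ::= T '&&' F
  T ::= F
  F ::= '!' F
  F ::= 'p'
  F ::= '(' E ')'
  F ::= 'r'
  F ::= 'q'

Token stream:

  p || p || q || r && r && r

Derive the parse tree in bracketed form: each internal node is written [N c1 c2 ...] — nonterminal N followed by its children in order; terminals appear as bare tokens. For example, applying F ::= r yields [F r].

E
E || T
E || T || T
E || T || T || T
T || T || T || T
F || T || T || T
p || T || T || T
p || F || T || T
p || p || T || T
p || p || F || T
p || p || q || T
p || p || q || T && F
p || p || q || T && F && F
p || p || q || F && F && F
p || p || q || r && F && F
p || p || q || r && r && F
p || p || q || r && r && r

[E [E [E [E [T [F p]]] || [T [F p]]] || [T [F q]]] || [T [T [T [F r]] && [F r]] && [F r]]]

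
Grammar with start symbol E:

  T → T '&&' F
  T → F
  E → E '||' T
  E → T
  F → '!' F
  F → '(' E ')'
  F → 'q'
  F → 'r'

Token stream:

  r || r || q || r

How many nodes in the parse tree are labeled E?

[E [E [E [E [T [F r]]] || [T [F r]]] || [T [F q]]] || [T [F r]]]

4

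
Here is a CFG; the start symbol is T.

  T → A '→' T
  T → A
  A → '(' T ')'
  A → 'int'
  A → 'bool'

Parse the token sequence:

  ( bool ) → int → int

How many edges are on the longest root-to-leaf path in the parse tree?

[T [A ( [T [A bool]] )] → [T [A int] → [T [A int]]]]

4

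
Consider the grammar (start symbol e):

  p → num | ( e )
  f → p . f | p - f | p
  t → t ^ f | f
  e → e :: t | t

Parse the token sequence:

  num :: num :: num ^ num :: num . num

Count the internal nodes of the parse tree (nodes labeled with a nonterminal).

21

[e [e [e [e [t [f [p num]]]] :: [t [f [p num]]]] :: [t [t [f [p num]]] ^ [f [p num]]]] :: [t [f [p num] . [f [p num]]]]]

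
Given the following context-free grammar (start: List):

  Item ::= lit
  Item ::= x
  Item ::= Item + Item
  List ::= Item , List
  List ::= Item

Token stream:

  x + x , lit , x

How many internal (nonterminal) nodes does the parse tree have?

[List [Item [Item x] + [Item x]] , [List [Item lit] , [List [Item x]]]]

8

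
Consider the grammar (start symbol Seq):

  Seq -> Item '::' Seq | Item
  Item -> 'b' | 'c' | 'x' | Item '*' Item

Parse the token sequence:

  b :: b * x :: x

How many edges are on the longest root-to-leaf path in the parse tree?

4

[Seq [Item b] :: [Seq [Item [Item b] * [Item x]] :: [Seq [Item x]]]]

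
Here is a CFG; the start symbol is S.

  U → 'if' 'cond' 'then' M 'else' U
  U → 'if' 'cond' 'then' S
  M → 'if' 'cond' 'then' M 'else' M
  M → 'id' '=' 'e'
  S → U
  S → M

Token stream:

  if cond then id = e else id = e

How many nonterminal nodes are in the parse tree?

4

[S [M if cond then [M id = e] else [M id = e]]]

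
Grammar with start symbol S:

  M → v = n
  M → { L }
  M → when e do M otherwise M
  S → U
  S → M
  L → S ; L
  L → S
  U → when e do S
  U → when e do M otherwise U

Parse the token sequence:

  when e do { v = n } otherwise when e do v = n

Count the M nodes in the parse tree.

3

[S [U when e do [M { [L [S [M v = n]]] }] otherwise [U when e do [S [M v = n]]]]]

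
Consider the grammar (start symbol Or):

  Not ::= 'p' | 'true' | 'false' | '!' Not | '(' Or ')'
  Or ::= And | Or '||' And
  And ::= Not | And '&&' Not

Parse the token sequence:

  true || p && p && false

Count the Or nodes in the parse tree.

[Or [Or [And [Not true]]] || [And [And [And [Not p]] && [Not p]] && [Not false]]]

2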